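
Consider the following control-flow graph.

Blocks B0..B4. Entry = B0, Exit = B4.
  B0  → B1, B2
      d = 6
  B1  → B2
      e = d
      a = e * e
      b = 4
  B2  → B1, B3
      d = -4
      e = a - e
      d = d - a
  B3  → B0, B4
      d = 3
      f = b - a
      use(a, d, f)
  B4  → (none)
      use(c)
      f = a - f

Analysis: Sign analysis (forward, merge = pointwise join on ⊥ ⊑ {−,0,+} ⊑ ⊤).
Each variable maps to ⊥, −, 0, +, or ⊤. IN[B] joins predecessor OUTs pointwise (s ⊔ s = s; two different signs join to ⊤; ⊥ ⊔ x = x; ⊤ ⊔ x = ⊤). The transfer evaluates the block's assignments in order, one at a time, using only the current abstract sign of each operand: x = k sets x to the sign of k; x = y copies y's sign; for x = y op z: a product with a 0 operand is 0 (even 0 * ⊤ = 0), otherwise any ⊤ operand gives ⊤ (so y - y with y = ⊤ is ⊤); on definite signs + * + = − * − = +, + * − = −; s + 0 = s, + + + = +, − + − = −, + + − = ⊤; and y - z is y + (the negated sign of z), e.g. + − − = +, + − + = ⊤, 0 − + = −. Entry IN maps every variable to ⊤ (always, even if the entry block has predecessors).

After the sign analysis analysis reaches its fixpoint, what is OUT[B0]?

Per-block solution:
  B0: | IN=(all ⊤) | OUT={d:+; rest ⊤}
  B1: | IN=(all ⊤) | OUT={b:+; rest ⊤}
  B2: | IN=(all ⊤) | OUT=(all ⊤)
  B3: | IN=(all ⊤) | OUT={d:+; rest ⊤}
  B4: | IN={d:+; rest ⊤} | OUT={d:+; rest ⊤}

Merge at B0 (entry node, so the boundary value (all ⊤) is joined with the incoming edge(s)): IN[B0] = (all ⊤) ⊔ OUT[B3] = {a: ⊤, b: ⊤, c: ⊤, d: ⊤, e: ⊤, f: ⊤}
Applying B0's transfer function to that IN value gives OUT[B0] (row B0 above).

Answer: {a: ⊤, b: ⊤, c: ⊤, d: +, e: ⊤, f: ⊤}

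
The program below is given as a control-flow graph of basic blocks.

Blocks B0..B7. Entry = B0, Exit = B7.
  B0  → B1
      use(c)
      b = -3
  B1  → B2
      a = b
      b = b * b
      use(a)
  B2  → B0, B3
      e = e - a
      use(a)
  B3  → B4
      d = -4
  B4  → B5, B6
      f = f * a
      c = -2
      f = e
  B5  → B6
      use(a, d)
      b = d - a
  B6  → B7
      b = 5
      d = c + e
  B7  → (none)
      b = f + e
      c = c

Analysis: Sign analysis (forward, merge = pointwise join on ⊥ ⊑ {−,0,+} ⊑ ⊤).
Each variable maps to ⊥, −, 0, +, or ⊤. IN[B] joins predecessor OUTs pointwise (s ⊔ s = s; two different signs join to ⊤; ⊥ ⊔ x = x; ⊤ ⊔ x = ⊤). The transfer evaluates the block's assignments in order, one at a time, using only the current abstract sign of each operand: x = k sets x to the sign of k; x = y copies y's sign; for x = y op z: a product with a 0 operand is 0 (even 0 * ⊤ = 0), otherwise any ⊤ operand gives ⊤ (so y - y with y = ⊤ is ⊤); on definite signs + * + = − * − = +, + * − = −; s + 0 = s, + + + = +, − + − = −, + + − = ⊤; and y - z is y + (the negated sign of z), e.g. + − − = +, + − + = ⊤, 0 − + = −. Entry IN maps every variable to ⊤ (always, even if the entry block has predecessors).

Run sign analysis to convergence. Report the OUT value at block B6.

Answer: {a: -, b: +, c: -, d: ⊤, e: ⊤, f: ⊤}

Trace:
Converged values:
  B0:  IN=(all ⊤)  OUT={b:-; rest ⊤}
  B1:  IN={b:-; rest ⊤}  OUT={a:-, b:+; rest ⊤}
  B2:  IN={a:-, b:+; rest ⊤}  OUT={a:-, b:+; rest ⊤}
  B3:  IN={a:-, b:+; rest ⊤}  OUT={a:-, b:+, d:-; rest ⊤}
  B4:  IN={a:-, b:+, d:-; rest ⊤}  OUT={a:-, b:+, c:-, d:-; rest ⊤}
  B5:  IN={a:-, b:+, c:-, d:-; rest ⊤}  OUT={a:-, c:-, d:-; rest ⊤}
  B6:  IN={a:-, c:-, d:-; rest ⊤}  OUT={a:-, b:+, c:-; rest ⊤}
  B7:  IN={a:-, b:+, c:-; rest ⊤}  OUT={a:-, c:-; rest ⊤}

Merge at B6: IN[B6] = OUT[B4] ⊔ OUT[B5] = {a: -, b: ⊤, c: -, d: -, e: ⊤, f: ⊤}
Applying B6's transfer function to that IN value gives OUT[B6] (row B6 above).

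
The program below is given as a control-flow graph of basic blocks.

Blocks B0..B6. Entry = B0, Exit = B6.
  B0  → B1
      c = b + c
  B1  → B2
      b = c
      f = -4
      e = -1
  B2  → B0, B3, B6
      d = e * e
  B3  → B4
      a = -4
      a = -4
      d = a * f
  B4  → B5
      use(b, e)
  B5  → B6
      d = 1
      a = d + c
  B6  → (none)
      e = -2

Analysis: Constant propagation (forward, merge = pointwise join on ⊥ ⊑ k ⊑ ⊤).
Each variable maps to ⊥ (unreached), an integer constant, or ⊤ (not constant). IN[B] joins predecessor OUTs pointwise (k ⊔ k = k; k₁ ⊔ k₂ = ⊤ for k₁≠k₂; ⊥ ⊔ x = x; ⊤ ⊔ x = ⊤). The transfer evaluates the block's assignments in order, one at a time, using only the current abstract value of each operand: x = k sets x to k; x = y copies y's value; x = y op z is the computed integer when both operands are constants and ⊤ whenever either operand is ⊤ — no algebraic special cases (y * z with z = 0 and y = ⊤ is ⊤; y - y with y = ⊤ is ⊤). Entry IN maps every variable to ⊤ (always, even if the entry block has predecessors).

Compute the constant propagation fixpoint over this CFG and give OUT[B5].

Fixpoint table:
  B0: | IN=(all ⊤) | OUT=(all ⊤)
  B1: | IN=(all ⊤) | OUT={e:-1, f:-4; rest ⊤}
  B2: | IN={e:-1, f:-4; rest ⊤} | OUT={d:1, e:-1, f:-4; rest ⊤}
  B3: | IN={d:1, e:-1, f:-4; rest ⊤} | OUT={a:-4, d:16, e:-1, f:-4; rest ⊤}
  B4: | IN={a:-4, d:16, e:-1, f:-4; rest ⊤} | OUT={a:-4, d:16, e:-1, f:-4; rest ⊤}
  B5: | IN={a:-4, d:16, e:-1, f:-4; rest ⊤} | OUT={d:1, e:-1, f:-4; rest ⊤}
  B6: | IN={d:1, e:-1, f:-4; rest ⊤} | OUT={d:1, e:-2, f:-4; rest ⊤}

Merge at B5: IN[B5] = OUT[B4] = {a: -4, b: ⊤, c: ⊤, d: 16, e: -1, f: -4}
Applying B5's transfer function to that IN value gives OUT[B5] (row B5 above).

Answer: {a: ⊤, b: ⊤, c: ⊤, d: 1, e: -1, f: -4}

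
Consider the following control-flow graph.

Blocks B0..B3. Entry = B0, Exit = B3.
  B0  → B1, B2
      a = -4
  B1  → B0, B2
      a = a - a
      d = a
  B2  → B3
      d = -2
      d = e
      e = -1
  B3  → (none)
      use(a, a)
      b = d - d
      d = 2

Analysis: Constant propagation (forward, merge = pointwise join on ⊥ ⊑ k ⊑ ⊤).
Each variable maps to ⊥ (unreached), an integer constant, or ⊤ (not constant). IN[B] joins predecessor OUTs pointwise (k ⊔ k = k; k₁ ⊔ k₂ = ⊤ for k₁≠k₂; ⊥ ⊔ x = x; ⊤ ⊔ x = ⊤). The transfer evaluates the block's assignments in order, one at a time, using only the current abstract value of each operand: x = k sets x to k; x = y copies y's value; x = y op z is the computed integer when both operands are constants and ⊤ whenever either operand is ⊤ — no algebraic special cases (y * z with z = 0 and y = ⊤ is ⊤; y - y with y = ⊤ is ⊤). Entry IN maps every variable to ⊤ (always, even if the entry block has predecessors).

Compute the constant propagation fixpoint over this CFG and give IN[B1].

Per-block solution:
  B0: | IN=(all ⊤) | OUT={a:-4; rest ⊤}
  B1: | IN={a:-4; rest ⊤} | OUT={a:0, d:0; rest ⊤}
  B2: | IN=(all ⊤) | OUT={e:-1; rest ⊤}
  B3: | IN={e:-1; rest ⊤} | OUT={d:2, e:-1; rest ⊤}

Merge at B1: IN[B1] = OUT[B0] = {a: -4, b: ⊤, c: ⊤, d: ⊤, e: ⊤, f: ⊤}

Answer: {a: -4, b: ⊤, c: ⊤, d: ⊤, e: ⊤, f: ⊤}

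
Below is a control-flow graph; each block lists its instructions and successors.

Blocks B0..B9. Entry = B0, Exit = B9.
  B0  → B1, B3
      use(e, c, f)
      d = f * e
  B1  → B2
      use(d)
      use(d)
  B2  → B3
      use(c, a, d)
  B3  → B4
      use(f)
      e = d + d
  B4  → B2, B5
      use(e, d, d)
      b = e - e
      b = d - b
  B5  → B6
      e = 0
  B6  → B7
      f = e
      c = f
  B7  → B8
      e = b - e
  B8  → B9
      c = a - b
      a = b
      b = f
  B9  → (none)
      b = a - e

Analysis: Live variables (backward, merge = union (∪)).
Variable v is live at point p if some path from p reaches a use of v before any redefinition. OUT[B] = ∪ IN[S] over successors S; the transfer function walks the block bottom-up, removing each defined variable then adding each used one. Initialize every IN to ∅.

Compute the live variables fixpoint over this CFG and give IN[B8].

Answer: {a, b, e, f}

Working:
Fixpoint table:
  B0:  IN={a, c, e, f}  OUT={a, c, d, f}
  B1:  IN={a, c, d, f}  OUT={a, c, d, f}
  B2:  IN={a, c, d, f}  OUT={a, c, d, f}
  B3:  IN={a, c, d, f}  OUT={a, c, d, e, f}
  B4:  IN={a, c, d, e, f}  OUT={a, b, c, d, f}
  B5:  IN={a, b}  OUT={a, b, e}
  B6:  IN={a, b, e}  OUT={a, b, e, f}
  B7:  IN={a, b, e, f}  OUT={a, b, e, f}
  B8:  IN={a, b, e, f}  OUT={a, e}
  B9:  IN={a, e}  OUT={}

Merge at B8: OUT[B8] = IN[B9] = {a, e}
Applying B8's transfer function to that OUT value gives IN[B8] (row B8 above).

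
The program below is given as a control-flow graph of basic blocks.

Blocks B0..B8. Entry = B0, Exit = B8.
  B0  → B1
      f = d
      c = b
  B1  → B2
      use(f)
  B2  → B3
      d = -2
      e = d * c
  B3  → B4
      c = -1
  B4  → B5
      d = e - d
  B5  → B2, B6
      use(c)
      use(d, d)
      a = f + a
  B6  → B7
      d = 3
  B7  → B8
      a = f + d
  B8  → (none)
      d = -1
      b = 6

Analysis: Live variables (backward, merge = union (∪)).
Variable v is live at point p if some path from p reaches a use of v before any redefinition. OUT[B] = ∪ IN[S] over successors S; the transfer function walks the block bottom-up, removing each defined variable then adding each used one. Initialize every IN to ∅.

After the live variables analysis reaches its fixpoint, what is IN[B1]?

Answer: {a, c, f}

Trace:
Per-block solution:
  B0:   IN={a, b, d}   OUT={a, c, f}
  B1:   IN={a, c, f}   OUT={a, c, f}
  B2:   IN={a, c, f}   OUT={a, d, e, f}
  B3:   IN={a, d, e, f}   OUT={a, c, d, e, f}
  B4:   IN={a, c, d, e, f}   OUT={a, c, d, f}
  B5:   IN={a, c, d, f}   OUT={a, c, f}
  B6:   IN={f}   OUT={d, f}
  B7:   IN={d, f}   OUT={}
  B8:   IN={}   OUT={}

Merge at B1: OUT[B1] = IN[B2] = {a, c, f}
Applying B1's transfer function to that OUT value gives IN[B1] (row B1 above).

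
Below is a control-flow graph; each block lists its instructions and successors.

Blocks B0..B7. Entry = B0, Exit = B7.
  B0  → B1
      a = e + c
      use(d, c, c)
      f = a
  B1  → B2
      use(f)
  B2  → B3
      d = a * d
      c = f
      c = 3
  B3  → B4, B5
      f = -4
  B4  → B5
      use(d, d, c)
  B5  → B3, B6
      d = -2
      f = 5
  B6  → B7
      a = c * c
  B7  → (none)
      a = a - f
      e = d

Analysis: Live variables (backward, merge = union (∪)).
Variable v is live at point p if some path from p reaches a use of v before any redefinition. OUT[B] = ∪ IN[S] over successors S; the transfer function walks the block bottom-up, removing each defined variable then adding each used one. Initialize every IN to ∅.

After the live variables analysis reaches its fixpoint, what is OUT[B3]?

Fixpoint table:
  B0: | IN={c, d, e} | OUT={a, d, f}
  B1: | IN={a, d, f} | OUT={a, d, f}
  B2: | IN={a, d, f} | OUT={c, d}
  B3: | IN={c, d} | OUT={c, d}
  B4: | IN={c, d} | OUT={c}
  B5: | IN={c} | OUT={c, d, f}
  B6: | IN={c, d, f} | OUT={a, d, f}
  B7: | IN={a, d, f} | OUT={}

Merge at B3: OUT[B3] = IN[B4] ⊔ IN[B5] = {c, d}

Answer: {c, d}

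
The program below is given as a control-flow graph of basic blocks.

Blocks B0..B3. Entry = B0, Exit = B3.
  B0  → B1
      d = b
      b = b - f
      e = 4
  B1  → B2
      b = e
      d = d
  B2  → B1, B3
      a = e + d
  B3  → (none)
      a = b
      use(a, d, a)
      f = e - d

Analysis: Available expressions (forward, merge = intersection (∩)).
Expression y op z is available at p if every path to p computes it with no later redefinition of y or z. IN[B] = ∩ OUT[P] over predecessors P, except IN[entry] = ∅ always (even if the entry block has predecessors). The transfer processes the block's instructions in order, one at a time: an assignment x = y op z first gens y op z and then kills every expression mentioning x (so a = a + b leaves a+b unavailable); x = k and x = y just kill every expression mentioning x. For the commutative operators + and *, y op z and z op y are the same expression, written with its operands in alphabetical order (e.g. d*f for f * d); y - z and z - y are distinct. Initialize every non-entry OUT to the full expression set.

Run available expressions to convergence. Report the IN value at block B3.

Fixpoint table:
  B0:   IN={}   OUT={}
  B1:   IN={}   OUT={}
  B2:   IN={}   OUT={d+e}
  B3:   IN={d+e}   OUT={d+e, e-d}

Merge at B3: IN[B3] = OUT[B2] = {d+e}

Answer: {d+e}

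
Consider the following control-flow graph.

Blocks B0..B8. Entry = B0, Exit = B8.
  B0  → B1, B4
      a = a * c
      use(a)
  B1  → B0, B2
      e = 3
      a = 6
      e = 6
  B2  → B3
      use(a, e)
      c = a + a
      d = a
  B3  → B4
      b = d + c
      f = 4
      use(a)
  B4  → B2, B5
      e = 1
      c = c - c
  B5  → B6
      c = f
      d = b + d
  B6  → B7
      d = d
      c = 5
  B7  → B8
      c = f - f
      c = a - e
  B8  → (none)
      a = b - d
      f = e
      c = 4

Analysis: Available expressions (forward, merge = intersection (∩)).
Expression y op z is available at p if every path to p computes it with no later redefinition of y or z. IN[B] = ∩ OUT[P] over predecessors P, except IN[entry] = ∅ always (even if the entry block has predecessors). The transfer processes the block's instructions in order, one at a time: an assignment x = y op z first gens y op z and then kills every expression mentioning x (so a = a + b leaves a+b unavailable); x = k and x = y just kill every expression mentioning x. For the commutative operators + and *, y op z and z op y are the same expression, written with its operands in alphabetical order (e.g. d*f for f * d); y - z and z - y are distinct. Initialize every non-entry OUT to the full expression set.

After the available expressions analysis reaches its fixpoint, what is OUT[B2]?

Answer: {a+a}

Working:
Per-block solution:
  B0:  IN={}  OUT={}
  B1:  IN={}  OUT={}
  B2:  IN={}  OUT={a+a}
  B3:  IN={a+a}  OUT={a+a, c+d}
  B4:  IN={}  OUT={}
  B5:  IN={}  OUT={}
  B6:  IN={}  OUT={}
  B7:  IN={}  OUT={a-e, f-f}
  B8:  IN={a-e, f-f}  OUT={b-d}

Merge at B2: IN[B2] = OUT[B1] ∩ OUT[B4] = {}
Applying B2's transfer function to that IN value gives OUT[B2] (row B2 above).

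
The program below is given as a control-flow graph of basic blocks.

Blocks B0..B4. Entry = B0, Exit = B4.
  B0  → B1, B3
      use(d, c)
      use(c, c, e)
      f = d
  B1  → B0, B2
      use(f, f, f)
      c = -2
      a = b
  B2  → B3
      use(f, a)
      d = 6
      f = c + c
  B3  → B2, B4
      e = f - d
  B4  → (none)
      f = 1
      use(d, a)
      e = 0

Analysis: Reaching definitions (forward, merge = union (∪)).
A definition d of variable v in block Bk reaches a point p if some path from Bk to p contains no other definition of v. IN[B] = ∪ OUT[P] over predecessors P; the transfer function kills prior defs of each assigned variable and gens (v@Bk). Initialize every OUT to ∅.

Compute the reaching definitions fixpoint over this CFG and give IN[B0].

Answer: {a@B1, c@B1, f@B0}

Trace:
Converged values:
  B0:   IN={a@B1, c@B1, f@B0}   OUT={a@B1, c@B1, f@B0}
  B1:   IN={a@B1, c@B1, f@B0}   OUT={a@B1, c@B1, f@B0}
  B2:   IN={a@B1, c@B1, d@B2, e@B3, f@B0, f@B2}   OUT={a@B1, c@B1, d@B2, e@B3, f@B2}
  B3:   IN={a@B1, c@B1, d@B2, e@B3, f@B0, f@B2}   OUT={a@B1, c@B1, d@B2, e@B3, f@B0, f@B2}
  B4:   IN={a@B1, c@B1, d@B2, e@B3, f@B0, f@B2}   OUT={a@B1, c@B1, d@B2, e@B4, f@B4}

Merge at B0 (entry node, so the boundary value {} is joined with the incoming edge(s)): IN[B0] = {} ⊔ OUT[B1] = {a@B1, c@B1, f@B0}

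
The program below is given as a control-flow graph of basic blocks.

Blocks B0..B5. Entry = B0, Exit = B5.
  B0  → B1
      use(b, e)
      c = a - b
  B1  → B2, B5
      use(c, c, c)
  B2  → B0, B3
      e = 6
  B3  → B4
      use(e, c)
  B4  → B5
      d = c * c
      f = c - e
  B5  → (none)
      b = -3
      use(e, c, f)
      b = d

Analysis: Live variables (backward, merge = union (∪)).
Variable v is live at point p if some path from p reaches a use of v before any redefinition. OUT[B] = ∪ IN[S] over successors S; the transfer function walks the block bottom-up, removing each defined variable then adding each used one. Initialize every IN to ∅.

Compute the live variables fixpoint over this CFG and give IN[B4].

Fixpoint table:
  B0:   IN={a, b, d, e, f}   OUT={a, b, c, d, e, f}
  B1:   IN={a, b, c, d, e, f}   OUT={a, b, c, d, e, f}
  B2:   IN={a, b, c, d, f}   OUT={a, b, c, d, e, f}
  B3:   IN={c, e}   OUT={c, e}
  B4:   IN={c, e}   OUT={c, d, e, f}
  B5:   IN={c, d, e, f}   OUT={}

Merge at B4: OUT[B4] = IN[B5] = {c, d, e, f}
Applying B4's transfer function to that OUT value gives IN[B4] (row B4 above).

Answer: {c, e}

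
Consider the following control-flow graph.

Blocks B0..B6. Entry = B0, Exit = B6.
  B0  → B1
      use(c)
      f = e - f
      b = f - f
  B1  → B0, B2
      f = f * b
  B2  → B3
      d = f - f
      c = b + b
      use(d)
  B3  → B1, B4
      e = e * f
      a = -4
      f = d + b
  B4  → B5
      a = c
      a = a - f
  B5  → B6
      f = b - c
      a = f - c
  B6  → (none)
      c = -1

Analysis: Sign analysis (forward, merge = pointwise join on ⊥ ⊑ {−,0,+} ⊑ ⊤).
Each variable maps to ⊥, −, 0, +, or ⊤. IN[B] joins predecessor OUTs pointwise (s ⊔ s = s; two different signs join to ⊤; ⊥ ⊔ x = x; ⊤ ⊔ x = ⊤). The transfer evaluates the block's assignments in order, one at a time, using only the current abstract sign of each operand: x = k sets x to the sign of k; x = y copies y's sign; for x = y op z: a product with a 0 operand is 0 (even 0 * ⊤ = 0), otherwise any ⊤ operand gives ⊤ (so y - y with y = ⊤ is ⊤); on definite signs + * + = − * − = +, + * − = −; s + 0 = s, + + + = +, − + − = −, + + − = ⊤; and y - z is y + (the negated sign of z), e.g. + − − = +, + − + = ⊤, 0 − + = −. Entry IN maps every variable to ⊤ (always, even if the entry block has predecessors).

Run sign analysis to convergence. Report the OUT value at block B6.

Per-block solution:
  B0:  IN=(all ⊤)  OUT=(all ⊤)
  B1:  IN=(all ⊤)  OUT=(all ⊤)
  B2:  IN=(all ⊤)  OUT=(all ⊤)
  B3:  IN=(all ⊤)  OUT={a:-; rest ⊤}
  B4:  IN={a:-; rest ⊤}  OUT=(all ⊤)
  B5:  IN=(all ⊤)  OUT=(all ⊤)
  B6:  IN=(all ⊤)  OUT={c:-; rest ⊤}

Merge at B6: IN[B6] = OUT[B5] = {a: ⊤, b: ⊤, c: ⊤, d: ⊤, e: ⊤, f: ⊤}
Applying B6's transfer function to that IN value gives OUT[B6] (row B6 above).

Answer: {a: ⊤, b: ⊤, c: -, d: ⊤, e: ⊤, f: ⊤}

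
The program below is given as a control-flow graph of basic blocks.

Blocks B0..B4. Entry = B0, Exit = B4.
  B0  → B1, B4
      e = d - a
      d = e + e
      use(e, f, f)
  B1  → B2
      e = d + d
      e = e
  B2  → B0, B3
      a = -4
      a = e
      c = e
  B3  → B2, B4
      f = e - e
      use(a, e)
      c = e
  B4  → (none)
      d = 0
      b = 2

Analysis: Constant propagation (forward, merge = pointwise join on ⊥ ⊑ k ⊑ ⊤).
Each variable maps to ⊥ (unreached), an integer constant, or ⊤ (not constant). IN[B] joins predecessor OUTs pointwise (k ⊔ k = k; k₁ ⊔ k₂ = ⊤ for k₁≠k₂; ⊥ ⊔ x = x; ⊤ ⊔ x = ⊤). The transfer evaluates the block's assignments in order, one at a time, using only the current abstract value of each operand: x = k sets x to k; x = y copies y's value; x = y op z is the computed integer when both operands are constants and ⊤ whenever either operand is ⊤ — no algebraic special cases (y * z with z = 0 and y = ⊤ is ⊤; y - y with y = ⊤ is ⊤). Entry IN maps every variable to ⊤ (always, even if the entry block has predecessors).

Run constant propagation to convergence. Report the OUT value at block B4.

Answer: {a: ⊤, b: 2, c: ⊤, d: 0, e: ⊤, f: ⊤}

Derivation:
Converged values:
  B0: | IN=(all ⊤) | OUT=(all ⊤)
  B1: | IN=(all ⊤) | OUT=(all ⊤)
  B2: | IN=(all ⊤) | OUT=(all ⊤)
  B3: | IN=(all ⊤) | OUT=(all ⊤)
  B4: | IN=(all ⊤) | OUT={b:2, d:0; rest ⊤}

Merge at B4: IN[B4] = OUT[B0] ⊔ OUT[B3] = {a: ⊤, b: ⊤, c: ⊤, d: ⊤, e: ⊤, f: ⊤}
Applying B4's transfer function to that IN value gives OUT[B4] (row B4 above).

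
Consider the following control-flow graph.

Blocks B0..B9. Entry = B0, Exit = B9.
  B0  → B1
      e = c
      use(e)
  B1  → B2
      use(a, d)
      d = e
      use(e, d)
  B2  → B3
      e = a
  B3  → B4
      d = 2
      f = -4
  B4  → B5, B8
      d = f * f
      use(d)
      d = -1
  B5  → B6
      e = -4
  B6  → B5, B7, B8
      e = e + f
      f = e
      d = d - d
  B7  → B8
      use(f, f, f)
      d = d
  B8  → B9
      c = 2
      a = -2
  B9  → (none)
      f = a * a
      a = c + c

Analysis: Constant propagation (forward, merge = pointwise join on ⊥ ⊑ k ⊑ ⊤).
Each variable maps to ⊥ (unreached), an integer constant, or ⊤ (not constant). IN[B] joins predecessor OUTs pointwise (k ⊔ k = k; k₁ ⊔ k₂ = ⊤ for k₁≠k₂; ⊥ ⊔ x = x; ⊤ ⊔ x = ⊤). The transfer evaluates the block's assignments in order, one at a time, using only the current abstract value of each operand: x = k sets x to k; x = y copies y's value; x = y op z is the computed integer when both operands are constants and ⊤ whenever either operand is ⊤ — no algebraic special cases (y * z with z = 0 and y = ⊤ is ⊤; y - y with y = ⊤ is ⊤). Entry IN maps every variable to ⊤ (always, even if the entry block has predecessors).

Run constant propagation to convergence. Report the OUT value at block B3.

Answer: {a: ⊤, b: ⊤, c: ⊤, d: 2, e: ⊤, f: -4}

Working:
Per-block solution:
  B0: | IN=(all ⊤) | OUT=(all ⊤)
  B1: | IN=(all ⊤) | OUT=(all ⊤)
  B2: | IN=(all ⊤) | OUT=(all ⊤)
  B3: | IN=(all ⊤) | OUT={d:2, f:-4; rest ⊤}
  B4: | IN={d:2, f:-4; rest ⊤} | OUT={d:-1, f:-4; rest ⊤}
  B5: | IN=(all ⊤) | OUT={e:-4; rest ⊤}
  B6: | IN={e:-4; rest ⊤} | OUT=(all ⊤)
  B7: | IN=(all ⊤) | OUT=(all ⊤)
  B8: | IN=(all ⊤) | OUT={a:-2, c:2; rest ⊤}
  B9: | IN={a:-2, c:2; rest ⊤} | OUT={a:4, c:2, f:4; rest ⊤}

Merge at B3: IN[B3] = OUT[B2] = {a: ⊤, b: ⊤, c: ⊤, d: ⊤, e: ⊤, f: ⊤}
Applying B3's transfer function to that IN value gives OUT[B3] (row B3 above).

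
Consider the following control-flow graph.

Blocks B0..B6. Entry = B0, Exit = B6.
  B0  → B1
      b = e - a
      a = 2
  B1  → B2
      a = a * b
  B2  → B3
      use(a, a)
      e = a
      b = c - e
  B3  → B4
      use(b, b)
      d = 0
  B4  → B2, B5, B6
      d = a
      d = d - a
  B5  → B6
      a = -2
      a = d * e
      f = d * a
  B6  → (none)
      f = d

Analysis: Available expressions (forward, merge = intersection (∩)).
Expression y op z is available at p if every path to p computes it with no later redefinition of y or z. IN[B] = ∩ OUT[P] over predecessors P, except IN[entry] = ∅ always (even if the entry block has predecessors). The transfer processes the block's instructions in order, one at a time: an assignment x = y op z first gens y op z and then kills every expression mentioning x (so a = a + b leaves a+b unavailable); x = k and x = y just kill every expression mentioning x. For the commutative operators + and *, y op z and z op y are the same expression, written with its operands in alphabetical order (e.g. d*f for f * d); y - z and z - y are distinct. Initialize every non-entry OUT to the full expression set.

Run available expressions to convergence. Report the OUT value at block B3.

Answer: {c-e}

Derivation:
Per-block solution:
  B0: | IN={} | OUT={}
  B1: | IN={} | OUT={}
  B2: | IN={} | OUT={c-e}
  B3: | IN={c-e} | OUT={c-e}
  B4: | IN={c-e} | OUT={c-e}
  B5: | IN={c-e} | OUT={a*d, c-e, d*e}
  B6: | IN={c-e} | OUT={c-e}

Merge at B3: IN[B3] = OUT[B2] = {c-e}
Applying B3's transfer function to that IN value gives OUT[B3] (row B3 above).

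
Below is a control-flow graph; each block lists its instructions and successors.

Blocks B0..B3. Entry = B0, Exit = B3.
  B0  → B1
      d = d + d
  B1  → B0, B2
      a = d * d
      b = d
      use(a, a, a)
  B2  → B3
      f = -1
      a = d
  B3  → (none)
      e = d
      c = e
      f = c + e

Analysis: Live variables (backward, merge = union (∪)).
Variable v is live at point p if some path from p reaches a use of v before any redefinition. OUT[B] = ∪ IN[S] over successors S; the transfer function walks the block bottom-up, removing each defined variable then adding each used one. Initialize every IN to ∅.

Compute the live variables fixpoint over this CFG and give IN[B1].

Per-block solution:
  B0: | IN={d} | OUT={d}
  B1: | IN={d} | OUT={d}
  B2: | IN={d} | OUT={d}
  B3: | IN={d} | OUT={}

Merge at B1: OUT[B1] = IN[B0] ⊔ IN[B2] = {d}
Applying B1's transfer function to that OUT value gives IN[B1] (row B1 above).

Answer: {d}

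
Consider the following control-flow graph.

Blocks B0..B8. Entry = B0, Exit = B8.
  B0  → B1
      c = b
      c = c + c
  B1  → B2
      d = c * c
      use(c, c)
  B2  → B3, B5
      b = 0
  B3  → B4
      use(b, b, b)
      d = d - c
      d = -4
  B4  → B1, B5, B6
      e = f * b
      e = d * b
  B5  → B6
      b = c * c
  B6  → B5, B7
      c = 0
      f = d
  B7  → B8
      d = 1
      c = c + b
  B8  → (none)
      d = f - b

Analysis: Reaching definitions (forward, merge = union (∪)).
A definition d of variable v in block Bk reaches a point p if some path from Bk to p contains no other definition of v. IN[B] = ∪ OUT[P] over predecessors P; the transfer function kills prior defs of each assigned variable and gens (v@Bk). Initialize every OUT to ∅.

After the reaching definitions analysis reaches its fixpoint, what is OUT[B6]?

Converged values:
  B0:   IN={}   OUT={c@B0}
  B1:   IN={b@B2, c@B0, d@B3, e@B4}   OUT={b@B2, c@B0, d@B1, e@B4}
  B2:   IN={b@B2, c@B0, d@B1, e@B4}   OUT={b@B2, c@B0, d@B1, e@B4}
  B3:   IN={b@B2, c@B0, d@B1, e@B4}   OUT={b@B2, c@B0, d@B3, e@B4}
  B4:   IN={b@B2, c@B0, d@B3, e@B4}   OUT={b@B2, c@B0, d@B3, e@B4}
  B5:   IN={b@B2, b@B5, c@B0, c@B6, d@B1, d@B3, e@B4, f@B6}   OUT={b@B5, c@B0, c@B6, d@B1, d@B3, e@B4, f@B6}
  B6:   IN={b@B2, b@B5, c@B0, c@B6, d@B1, d@B3, e@B4, f@B6}   OUT={b@B2, b@B5, c@B6, d@B1, d@B3, e@B4, f@B6}
  B7:   IN={b@B2, b@B5, c@B6, d@B1, d@B3, e@B4, f@B6}   OUT={b@B2, b@B5, c@B7, d@B7, e@B4, f@B6}
  B8:   IN={b@B2, b@B5, c@B7, d@B7, e@B4, f@B6}   OUT={b@B2, b@B5, c@B7, d@B8, e@B4, f@B6}

Merge at B6: IN[B6] = OUT[B4] ⊔ OUT[B5] = {b@B2, b@B5, c@B0, c@B6, d@B1, d@B3, e@B4, f@B6}
Applying B6's transfer function to that IN value gives OUT[B6] (row B6 above).

Answer: {b@B2, b@B5, c@B6, d@B1, d@B3, e@B4, f@B6}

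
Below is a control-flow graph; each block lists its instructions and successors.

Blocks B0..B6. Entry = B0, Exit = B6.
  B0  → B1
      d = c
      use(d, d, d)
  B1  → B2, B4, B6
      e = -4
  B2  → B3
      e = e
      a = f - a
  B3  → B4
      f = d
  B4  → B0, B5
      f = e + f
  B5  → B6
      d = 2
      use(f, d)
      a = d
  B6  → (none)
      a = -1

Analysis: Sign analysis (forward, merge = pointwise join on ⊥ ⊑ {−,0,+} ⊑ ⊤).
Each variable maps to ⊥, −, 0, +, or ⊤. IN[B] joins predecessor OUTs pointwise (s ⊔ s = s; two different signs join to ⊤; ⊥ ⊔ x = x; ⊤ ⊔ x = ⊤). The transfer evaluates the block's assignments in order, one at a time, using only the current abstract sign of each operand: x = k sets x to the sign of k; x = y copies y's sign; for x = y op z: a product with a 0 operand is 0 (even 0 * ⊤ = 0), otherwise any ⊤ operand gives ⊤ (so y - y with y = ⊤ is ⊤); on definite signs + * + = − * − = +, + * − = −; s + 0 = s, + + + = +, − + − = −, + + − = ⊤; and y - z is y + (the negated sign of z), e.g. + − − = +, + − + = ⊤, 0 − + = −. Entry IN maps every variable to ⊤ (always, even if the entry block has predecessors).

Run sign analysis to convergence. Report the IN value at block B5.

Answer: {a: ⊤, b: ⊤, c: ⊤, d: ⊤, e: -, f: ⊤}

Trace:
Per-block solution:
  B0:   IN=(all ⊤)   OUT=(all ⊤)
  B1:   IN=(all ⊤)   OUT={e:-; rest ⊤}
  B2:   IN={e:-; rest ⊤}   OUT={e:-; rest ⊤}
  B3:   IN={e:-; rest ⊤}   OUT={e:-; rest ⊤}
  B4:   IN={e:-; rest ⊤}   OUT={e:-; rest ⊤}
  B5:   IN={e:-; rest ⊤}   OUT={a:+, d:+, e:-; rest ⊤}
  B6:   IN={e:-; rest ⊤}   OUT={a:-, e:-; rest ⊤}

Merge at B5: IN[B5] = OUT[B4] = {a: ⊤, b: ⊤, c: ⊤, d: ⊤, e: -, f: ⊤}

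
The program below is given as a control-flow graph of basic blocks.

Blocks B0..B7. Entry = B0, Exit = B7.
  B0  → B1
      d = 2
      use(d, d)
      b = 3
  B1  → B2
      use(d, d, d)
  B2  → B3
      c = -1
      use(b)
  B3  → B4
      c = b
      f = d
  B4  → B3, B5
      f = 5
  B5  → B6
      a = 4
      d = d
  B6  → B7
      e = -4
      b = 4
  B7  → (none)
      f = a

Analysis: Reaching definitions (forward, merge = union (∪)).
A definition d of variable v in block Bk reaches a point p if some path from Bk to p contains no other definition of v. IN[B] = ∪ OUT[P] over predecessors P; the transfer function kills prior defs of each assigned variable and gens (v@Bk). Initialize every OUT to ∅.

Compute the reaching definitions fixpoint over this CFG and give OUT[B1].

Fixpoint table:
  B0: | IN={} | OUT={b@B0, d@B0}
  B1: | IN={b@B0, d@B0} | OUT={b@B0, d@B0}
  B2: | IN={b@B0, d@B0} | OUT={b@B0, c@B2, d@B0}
  B3: | IN={b@B0, c@B2, c@B3, d@B0, f@B4} | OUT={b@B0, c@B3, d@B0, f@B3}
  B4: | IN={b@B0, c@B3, d@B0, f@B3} | OUT={b@B0, c@B3, d@B0, f@B4}
  B5: | IN={b@B0, c@B3, d@B0, f@B4} | OUT={a@B5, b@B0, c@B3, d@B5, f@B4}
  B6: | IN={a@B5, b@B0, c@B3, d@B5, f@B4} | OUT={a@B5, b@B6, c@B3, d@B5, e@B6, f@B4}
  B7: | IN={a@B5, b@B6, c@B3, d@B5, e@B6, f@B4} | OUT={a@B5, b@B6, c@B3, d@B5, e@B6, f@B7}

Merge at B1: IN[B1] = OUT[B0] = {b@B0, d@B0}
Applying B1's transfer function to that IN value gives OUT[B1] (row B1 above).

Answer: {b@B0, d@B0}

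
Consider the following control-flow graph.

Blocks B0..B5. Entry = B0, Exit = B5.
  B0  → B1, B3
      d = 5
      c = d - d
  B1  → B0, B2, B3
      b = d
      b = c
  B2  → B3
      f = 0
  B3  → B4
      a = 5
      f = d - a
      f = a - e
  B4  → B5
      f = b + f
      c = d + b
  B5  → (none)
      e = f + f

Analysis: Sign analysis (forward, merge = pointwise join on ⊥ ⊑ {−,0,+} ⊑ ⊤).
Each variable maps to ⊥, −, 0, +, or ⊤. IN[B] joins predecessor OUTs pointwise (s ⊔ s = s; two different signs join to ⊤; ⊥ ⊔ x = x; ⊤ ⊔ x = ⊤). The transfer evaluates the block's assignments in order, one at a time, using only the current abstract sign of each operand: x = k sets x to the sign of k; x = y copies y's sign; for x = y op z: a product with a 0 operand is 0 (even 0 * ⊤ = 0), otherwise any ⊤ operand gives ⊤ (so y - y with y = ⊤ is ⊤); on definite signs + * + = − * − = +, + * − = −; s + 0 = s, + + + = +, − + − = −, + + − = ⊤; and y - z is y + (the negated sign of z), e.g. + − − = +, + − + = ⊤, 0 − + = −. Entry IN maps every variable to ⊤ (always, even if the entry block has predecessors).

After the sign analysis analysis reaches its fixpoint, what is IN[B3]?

Answer: {a: ⊤, b: ⊤, c: ⊤, d: +, e: ⊤, f: ⊤}

Working:
Per-block solution:
  B0:   IN=(all ⊤)   OUT={d:+; rest ⊤}
  B1:   IN={d:+; rest ⊤}   OUT={d:+; rest ⊤}
  B2:   IN={d:+; rest ⊤}   OUT={d:+, f:0; rest ⊤}
  B3:   IN={d:+; rest ⊤}   OUT={a:+, d:+; rest ⊤}
  B4:   IN={a:+, d:+; rest ⊤}   OUT={a:+, d:+; rest ⊤}
  B5:   IN={a:+, d:+; rest ⊤}   OUT={a:+, d:+; rest ⊤}

Merge at B3: IN[B3] = OUT[B0] ⊔ OUT[B1] ⊔ OUT[B2] = {a: ⊤, b: ⊤, c: ⊤, d: +, e: ⊤, f: ⊤}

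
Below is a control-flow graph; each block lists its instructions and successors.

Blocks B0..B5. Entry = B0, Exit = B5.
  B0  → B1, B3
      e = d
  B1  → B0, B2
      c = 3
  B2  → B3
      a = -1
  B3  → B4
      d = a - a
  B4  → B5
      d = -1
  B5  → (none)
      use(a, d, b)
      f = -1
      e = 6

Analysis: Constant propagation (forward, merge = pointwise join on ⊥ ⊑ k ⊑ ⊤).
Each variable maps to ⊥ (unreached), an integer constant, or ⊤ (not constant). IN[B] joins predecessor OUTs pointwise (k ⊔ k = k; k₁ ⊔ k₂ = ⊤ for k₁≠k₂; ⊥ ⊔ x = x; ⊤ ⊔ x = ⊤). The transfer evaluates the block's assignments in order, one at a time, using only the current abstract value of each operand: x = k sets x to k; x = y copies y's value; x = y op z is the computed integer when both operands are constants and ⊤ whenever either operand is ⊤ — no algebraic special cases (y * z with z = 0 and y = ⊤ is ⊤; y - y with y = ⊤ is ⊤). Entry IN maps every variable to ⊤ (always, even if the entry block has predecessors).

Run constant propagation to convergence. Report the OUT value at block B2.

Answer: {a: -1, b: ⊤, c: 3, d: ⊤, e: ⊤, f: ⊤}

Derivation:
Fixpoint table:
  B0:   IN=(all ⊤)   OUT=(all ⊤)
  B1:   IN=(all ⊤)   OUT={c:3; rest ⊤}
  B2:   IN={c:3; rest ⊤}   OUT={a:-1, c:3; rest ⊤}
  B3:   IN=(all ⊤)   OUT=(all ⊤)
  B4:   IN=(all ⊤)   OUT={d:-1; rest ⊤}
  B5:   IN={d:-1; rest ⊤}   OUT={d:-1, e:6, f:-1; rest ⊤}

Merge at B2: IN[B2] = OUT[B1] = {a: ⊤, b: ⊤, c: 3, d: ⊤, e: ⊤, f: ⊤}
Applying B2's transfer function to that IN value gives OUT[B2] (row B2 above).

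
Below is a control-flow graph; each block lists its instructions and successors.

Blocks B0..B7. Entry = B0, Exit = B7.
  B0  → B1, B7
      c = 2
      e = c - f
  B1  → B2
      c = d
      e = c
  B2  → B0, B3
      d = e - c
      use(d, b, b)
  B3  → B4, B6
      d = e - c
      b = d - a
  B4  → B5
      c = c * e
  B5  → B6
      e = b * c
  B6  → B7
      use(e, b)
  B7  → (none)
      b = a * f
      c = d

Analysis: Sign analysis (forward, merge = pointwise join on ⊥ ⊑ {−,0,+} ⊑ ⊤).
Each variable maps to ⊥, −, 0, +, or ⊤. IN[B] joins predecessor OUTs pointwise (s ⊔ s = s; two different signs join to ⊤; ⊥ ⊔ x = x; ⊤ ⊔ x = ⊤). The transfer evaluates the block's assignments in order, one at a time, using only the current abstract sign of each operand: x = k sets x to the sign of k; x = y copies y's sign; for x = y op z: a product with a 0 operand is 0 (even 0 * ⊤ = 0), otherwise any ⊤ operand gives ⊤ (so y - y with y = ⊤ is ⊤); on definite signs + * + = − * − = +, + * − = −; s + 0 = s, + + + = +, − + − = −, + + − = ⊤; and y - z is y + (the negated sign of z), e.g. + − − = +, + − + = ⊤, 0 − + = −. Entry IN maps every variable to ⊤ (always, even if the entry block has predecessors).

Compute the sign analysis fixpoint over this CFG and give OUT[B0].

Per-block solution:
  B0:   IN=(all ⊤)   OUT={c:+; rest ⊤}
  B1:   IN={c:+; rest ⊤}   OUT=(all ⊤)
  B2:   IN=(all ⊤)   OUT=(all ⊤)
  B3:   IN=(all ⊤)   OUT=(all ⊤)
  B4:   IN=(all ⊤)   OUT=(all ⊤)
  B5:   IN=(all ⊤)   OUT=(all ⊤)
  B6:   IN=(all ⊤)   OUT=(all ⊤)
  B7:   IN=(all ⊤)   OUT=(all ⊤)

Merge at B0 (entry node, so the boundary value (all ⊤) is joined with the incoming edge(s)): IN[B0] = (all ⊤) ⊔ OUT[B2] = {a: ⊤, b: ⊤, c: ⊤, d: ⊤, e: ⊤, f: ⊤}
Applying B0's transfer function to that IN value gives OUT[B0] (row B0 above).

Answer: {a: ⊤, b: ⊤, c: +, d: ⊤, e: ⊤, f: ⊤}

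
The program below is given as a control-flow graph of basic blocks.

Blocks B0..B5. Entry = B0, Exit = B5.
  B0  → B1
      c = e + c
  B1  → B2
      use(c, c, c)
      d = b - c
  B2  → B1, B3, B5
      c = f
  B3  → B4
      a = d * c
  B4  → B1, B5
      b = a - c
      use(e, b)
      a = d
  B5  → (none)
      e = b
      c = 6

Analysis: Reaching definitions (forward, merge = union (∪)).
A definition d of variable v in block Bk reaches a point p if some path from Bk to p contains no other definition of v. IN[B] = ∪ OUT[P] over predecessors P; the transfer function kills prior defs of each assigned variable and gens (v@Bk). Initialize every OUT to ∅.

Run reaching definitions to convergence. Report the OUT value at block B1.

Answer: {a@B4, b@B4, c@B0, c@B2, d@B1}

Derivation:
Per-block solution:
  B0:   IN={}   OUT={c@B0}
  B1:   IN={a@B4, b@B4, c@B0, c@B2, d@B1}   OUT={a@B4, b@B4, c@B0, c@B2, d@B1}
  B2:   IN={a@B4, b@B4, c@B0, c@B2, d@B1}   OUT={a@B4, b@B4, c@B2, d@B1}
  B3:   IN={a@B4, b@B4, c@B2, d@B1}   OUT={a@B3, b@B4, c@B2, d@B1}
  B4:   IN={a@B3, b@B4, c@B2, d@B1}   OUT={a@B4, b@B4, c@B2, d@B1}
  B5:   IN={a@B4, b@B4, c@B2, d@B1}   OUT={a@B4, b@B4, c@B5, d@B1, e@B5}

Merge at B1: IN[B1] = OUT[B0] ⊔ OUT[B2] ⊔ OUT[B4] = {a@B4, b@B4, c@B0, c@B2, d@B1}
Applying B1's transfer function to that IN value gives OUT[B1] (row B1 above).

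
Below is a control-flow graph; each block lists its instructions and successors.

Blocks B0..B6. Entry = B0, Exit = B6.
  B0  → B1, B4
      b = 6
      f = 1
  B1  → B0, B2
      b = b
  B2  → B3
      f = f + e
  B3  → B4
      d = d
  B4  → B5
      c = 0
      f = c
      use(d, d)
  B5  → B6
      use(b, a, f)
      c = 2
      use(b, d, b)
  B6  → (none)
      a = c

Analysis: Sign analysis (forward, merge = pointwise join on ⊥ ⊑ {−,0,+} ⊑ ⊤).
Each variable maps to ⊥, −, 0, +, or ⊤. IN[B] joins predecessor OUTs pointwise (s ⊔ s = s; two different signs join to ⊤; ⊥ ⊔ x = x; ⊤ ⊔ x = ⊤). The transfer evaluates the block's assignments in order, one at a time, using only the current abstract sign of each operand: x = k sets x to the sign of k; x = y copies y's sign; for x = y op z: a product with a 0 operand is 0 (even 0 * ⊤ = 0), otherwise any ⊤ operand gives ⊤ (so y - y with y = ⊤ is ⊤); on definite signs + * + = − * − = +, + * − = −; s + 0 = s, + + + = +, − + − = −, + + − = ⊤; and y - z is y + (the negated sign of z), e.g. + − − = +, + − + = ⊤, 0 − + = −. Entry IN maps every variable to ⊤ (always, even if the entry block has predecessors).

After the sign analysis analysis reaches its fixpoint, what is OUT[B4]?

Fixpoint table:
  B0:   IN=(all ⊤)   OUT={b:+, f:+; rest ⊤}
  B1:   IN={b:+, f:+; rest ⊤}   OUT={b:+, f:+; rest ⊤}
  B2:   IN={b:+, f:+; rest ⊤}   OUT={b:+; rest ⊤}
  B3:   IN={b:+; rest ⊤}   OUT={b:+; rest ⊤}
  B4:   IN={b:+; rest ⊤}   OUT={b:+, c:0, f:0; rest ⊤}
  B5:   IN={b:+, c:0, f:0; rest ⊤}   OUT={b:+, c:+, f:0; rest ⊤}
  B6:   IN={b:+, c:+, f:0; rest ⊤}   OUT={a:+, b:+, c:+, f:0; rest ⊤}

Merge at B4: IN[B4] = OUT[B0] ⊔ OUT[B3] = {a: ⊤, b: +, c: ⊤, d: ⊤, e: ⊤, f: ⊤}
Applying B4's transfer function to that IN value gives OUT[B4] (row B4 above).

Answer: {a: ⊤, b: +, c: 0, d: ⊤, e: ⊤, f: 0}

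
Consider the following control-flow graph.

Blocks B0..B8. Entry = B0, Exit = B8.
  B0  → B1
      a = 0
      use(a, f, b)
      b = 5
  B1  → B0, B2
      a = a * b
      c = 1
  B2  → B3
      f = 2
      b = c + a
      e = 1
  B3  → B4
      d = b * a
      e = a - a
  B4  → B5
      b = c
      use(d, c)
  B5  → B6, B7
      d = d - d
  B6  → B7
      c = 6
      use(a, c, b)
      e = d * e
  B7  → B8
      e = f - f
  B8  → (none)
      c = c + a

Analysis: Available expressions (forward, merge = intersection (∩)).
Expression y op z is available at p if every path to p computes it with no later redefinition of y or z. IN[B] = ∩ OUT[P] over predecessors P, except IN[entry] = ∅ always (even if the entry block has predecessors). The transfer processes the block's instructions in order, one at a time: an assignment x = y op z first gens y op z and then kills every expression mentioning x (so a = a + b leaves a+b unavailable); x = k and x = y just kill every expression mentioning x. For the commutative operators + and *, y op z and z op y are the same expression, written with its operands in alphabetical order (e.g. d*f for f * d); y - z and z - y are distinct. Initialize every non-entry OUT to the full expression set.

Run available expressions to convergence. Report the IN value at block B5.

Converged values:
  B0:  IN={}  OUT={}
  B1:  IN={}  OUT={}
  B2:  IN={}  OUT={a+c}
  B3:  IN={a+c}  OUT={a*b, a+c, a-a}
  B4:  IN={a*b, a+c, a-a}  OUT={a+c, a-a}
  B5:  IN={a+c, a-a}  OUT={a+c, a-a}
  B6:  IN={a+c, a-a}  OUT={a-a}
  B7:  IN={a-a}  OUT={a-a, f-f}
  B8:  IN={a-a, f-f}  OUT={a-a, f-f}

Merge at B5: IN[B5] = OUT[B4] = {a+c, a-a}

Answer: {a+c, a-a}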